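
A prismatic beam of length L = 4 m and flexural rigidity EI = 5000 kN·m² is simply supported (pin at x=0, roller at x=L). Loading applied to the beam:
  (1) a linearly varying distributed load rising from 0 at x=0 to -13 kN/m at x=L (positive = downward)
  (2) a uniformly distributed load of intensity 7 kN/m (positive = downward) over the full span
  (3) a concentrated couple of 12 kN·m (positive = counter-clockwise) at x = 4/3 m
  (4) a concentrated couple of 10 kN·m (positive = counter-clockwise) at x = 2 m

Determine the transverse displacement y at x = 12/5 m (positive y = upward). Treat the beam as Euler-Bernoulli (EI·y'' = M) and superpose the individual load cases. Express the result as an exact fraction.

Load 1 — triangular load w₀=-13 kN/m (0→w₀ over full span):
  y_1 = -w₀x(7L⁴-10L²x²+3x⁴)/(360LEI) = -(-13)·(12/5)·(7·4⁴-10·4²·(12/5)²+3·(12/5)⁴)/(360·4·5000) = 123136/29296875 m
Load 2 — uniform load w=7 kN/m over full span:
  y_2 = -wx(L³-2Lx²+x³)/(24EI) = -7·(12/5)·(4³-2·4·(12/5)²+(12/5)³)/(24·5000) = -1736/390625 m
Load 3 — applied couple M₀=12 kN·m at a=4/3 m (b=L-a=8/3):
  y_3 = (M₀x³/(6L)-M₀(x-a)²/2+C₁x)/EI  [x>a] with C₁=M₀(3b²-L²)/(6L)=8/3 = (12·(12/5)³/(6·4)-12·((12/5)-(4/3))²/2+(8/3)·(12/5))/5000 = 304/234375 m
Load 4 — applied couple M₀=10 kN·m at a=2 m (b=L-a=2):
  y_4 = (M₀x³/(6L)-M₀(x-a)²/2+C₁x)/EI  [x>a] with C₁=M₀(3b²-L²)/(6L)=-5/3 = (10·(12/5)³/(6·4)-10·((12/5)-2)²/2+(-5/3)·(12/5))/5000 = 3/15625 m
Superposition: y = Σ y_i = 12187/9765625 m ≈ 0.001248 m

y(12/5) = 12187/9765625 m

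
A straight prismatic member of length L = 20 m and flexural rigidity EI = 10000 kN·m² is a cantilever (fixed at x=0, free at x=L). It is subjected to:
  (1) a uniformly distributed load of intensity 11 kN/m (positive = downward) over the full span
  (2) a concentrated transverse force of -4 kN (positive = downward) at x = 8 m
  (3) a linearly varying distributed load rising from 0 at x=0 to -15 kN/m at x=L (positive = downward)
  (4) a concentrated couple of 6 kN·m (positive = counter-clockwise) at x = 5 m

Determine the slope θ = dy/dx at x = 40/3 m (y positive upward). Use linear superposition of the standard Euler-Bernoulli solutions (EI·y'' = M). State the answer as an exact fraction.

Load 1 — uniform load w=11 kN/m over full span:
  θ_1 = -wx(x²-3Lx+3L²)/(6EI) = -11·(40/3)·((40/3)²-3·20·(40/3)+3·20²)/(6·10000) = -572/405 rad
Load 2 — point force P=-4 kN at a=8 m (b=L-a=12):
  θ_2 = -Pa²/(2EI)  [x>a] = -(-4)·8²/(2·10000) = 8/625 rad
Load 3 — triangular load w₀=-15 kN/m (0→w₀ over full span):
  θ_3 = (w₀Lx²/4-w₀L²x/3-w₀x⁴/(24L))/EI = ((-15)·20·(40/3)²/4-(-15)·20²·(40/3)/3-(-15)·(40/3)⁴/(24·20))/10000 = 116/81 rad
Load 4 — applied couple M₀=6 kN·m at a=5 m (b=L-a=15):
  θ_4 = M₀a/EI  [x>a] = 6·5/10000 = 3/1000 rad
Superposition: θ = Σ θ_i = 14399/405000 rad ≈ 0.035553 rad

θ(40/3) = 14399/405000 rad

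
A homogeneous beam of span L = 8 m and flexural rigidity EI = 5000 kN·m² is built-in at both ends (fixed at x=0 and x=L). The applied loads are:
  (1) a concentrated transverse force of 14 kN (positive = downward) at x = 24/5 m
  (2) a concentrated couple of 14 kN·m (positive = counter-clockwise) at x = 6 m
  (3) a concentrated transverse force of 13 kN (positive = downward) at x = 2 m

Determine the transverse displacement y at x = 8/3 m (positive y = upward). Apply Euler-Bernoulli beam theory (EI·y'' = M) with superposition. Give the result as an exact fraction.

Load 1 — point force P=14 kN at a=24/5 m (b=L-a=16/5):
  y_1 = -Pb²x²(3aL-(3a+b)x)/(6L³EI)  [x≤a] = -14·(16/5)²·(8/3)²·(3·(24/5)·8-(3·(24/5)+(16/5))·(8/3))/(6·8³·5000) = -28672/6328125 m
Load 2 — applied couple M₀=14 kN·m at a=6 m (b=L-a=2):
  y_2 = (R_Ax³/6 - M_Ax²/2)/EI  [x≤a] with R_A=63/32, M_A=35/8 = ((63/32)·(8/3)³/6 - (35/8)·(8/3)²/2)/5000 = -7/3750 m
Load 3 — point force P=13 kN at a=2 m (b=L-a=6):
  y_3 = -Pa²(L-x)²(3bL-(3b+a)(L-x))/(6L³EI)  [x>a] = -13·2²·(8-(8/3))²·(3·6·8-(3·6+2)·(8-(8/3)))/(6·8³·5000) = -182/50625 m
Superposition: y = Σ y_i = -126469/12656250 m ≈ -0.009993 m

y(8/3) = -126469/12656250 m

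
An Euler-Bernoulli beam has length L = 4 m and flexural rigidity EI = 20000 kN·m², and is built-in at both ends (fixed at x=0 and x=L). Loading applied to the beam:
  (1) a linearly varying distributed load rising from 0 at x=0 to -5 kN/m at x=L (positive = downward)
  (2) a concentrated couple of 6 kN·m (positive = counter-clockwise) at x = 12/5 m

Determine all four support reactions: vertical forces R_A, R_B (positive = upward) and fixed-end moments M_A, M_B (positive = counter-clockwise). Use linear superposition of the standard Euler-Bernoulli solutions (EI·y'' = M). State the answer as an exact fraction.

R_A = -21/25 kN, M_A = -56/75 kN·m, R_B = -229/25 kN, M_B = 118/25 kN·m

Load 1 — triangular load w₀=-5 kN/m (0→w₀ over full span):
  R_A = 3w₀L/20 = 3·(-5)·4/20 = -3 kN
  M_A = w₀L²/30 = (-5)·4²/30 = -8/3 kN·m
  R_B = 7w₀L/20 = 7·(-5)·4/20 = -7 kN
  M_B = -w₀L²/20 = -(-5)·4²/20 = 4 kN·m
Load 2 — applied couple M₀=6 kN·m at a=12/5 m (b=L-a=8/5):
  R_A = 6M₀ab/L³ = 6·6·(12/5)·(8/5)/4³ = 54/25 kN
  M_A = M₀b(2a-b)/L² = 6·(8/5)·(2·(12/5)-(8/5))/4² = 48/25 kN·m
  R_B = -6M₀ab/L³ = -6·6·(12/5)·(8/5)/4³ = -54/25 kN
  M_B = M₀a(2b-a)/L² = 6·(12/5)·(2·(8/5)-(12/5))/4² = 18/25 kN·m
Superposition: R_A = -21/25 kN, M_A = -56/75 kN·m, R_B = -229/25 kN, M_B = 118/25 kN·m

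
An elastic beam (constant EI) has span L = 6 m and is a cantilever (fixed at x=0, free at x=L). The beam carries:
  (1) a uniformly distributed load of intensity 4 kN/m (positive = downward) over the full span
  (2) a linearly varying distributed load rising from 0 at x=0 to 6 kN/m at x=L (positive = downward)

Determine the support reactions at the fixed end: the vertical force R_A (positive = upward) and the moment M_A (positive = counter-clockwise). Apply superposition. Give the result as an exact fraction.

R_A = 42 kN, M_A = 144 kN·m

Load 1 — uniform load w=4 kN/m over full span:
  R_A = wL = 4·6 = 24 kN
  M_A = wL²/2 = 4·6²/2 = 72 kN·m
Load 2 — triangular load w₀=6 kN/m (0→w₀ over full span):
  R_A = w₀L/2 = 6·6/2 = 18 kN
  M_A = w₀L²/3 = 6·6²/3 = 72 kN·m
Superposition: R_A = 42 kN, M_A = 144 kN·m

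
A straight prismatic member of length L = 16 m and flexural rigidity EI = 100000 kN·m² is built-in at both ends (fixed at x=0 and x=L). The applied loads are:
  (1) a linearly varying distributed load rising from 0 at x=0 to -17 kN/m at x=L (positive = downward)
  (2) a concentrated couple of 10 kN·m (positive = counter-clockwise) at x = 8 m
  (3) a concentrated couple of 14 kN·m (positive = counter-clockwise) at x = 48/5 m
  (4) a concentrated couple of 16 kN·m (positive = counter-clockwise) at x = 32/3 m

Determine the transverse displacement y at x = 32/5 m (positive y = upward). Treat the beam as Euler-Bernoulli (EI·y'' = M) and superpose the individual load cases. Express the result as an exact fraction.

Load 1 — triangular load w₀=-17 kN/m (0→w₀ over full span):
  y_1 = -w₀x²(L-x)²(x+2L)/(120LEI) = -(-17)·(32/5)²·(16-(32/5))²·((32/5)+2·16)/(120·16·100000) = 626688/48828125 m
Load 2 — applied couple M₀=10 kN·m at a=8 m (b=L-a=8):
  y_2 = (R_Ax³/6 - M_Ax²/2)/EI  [x≤a] with R_A=15/16, M_A=5/2 = ((15/16)·(32/5)³/6 - (5/2)·(32/5)²/2)/100000 = -8/78125 m
Load 3 — applied couple M₀=14 kN·m at a=48/5 m (b=L-a=32/5):
  y_3 = (R_Ax³/6 - M_Ax²/2)/EI  [x≤a] with R_A=63/50, M_A=112/25 = ((63/50)·(32/5)³/6 - (112/25)·(32/5)²/2)/100000 = -3584/9765625 m
Load 4 — applied couple M₀=16 kN·m at a=32/3 m (b=L-a=16/3):
  y_4 = (R_Ax³/6 - M_Ax²/2)/EI  [x≤a] with R_A=4/3, M_A=16/3 = ((4/3)·(32/5)³/6 - (16/3)·(32/5)²/2)/100000 = -1792/3515625 m
Superposition: y = Σ y_i = 5209912/439453125 m ≈ 0.011855 m

y(32/5) = 5209912/439453125 m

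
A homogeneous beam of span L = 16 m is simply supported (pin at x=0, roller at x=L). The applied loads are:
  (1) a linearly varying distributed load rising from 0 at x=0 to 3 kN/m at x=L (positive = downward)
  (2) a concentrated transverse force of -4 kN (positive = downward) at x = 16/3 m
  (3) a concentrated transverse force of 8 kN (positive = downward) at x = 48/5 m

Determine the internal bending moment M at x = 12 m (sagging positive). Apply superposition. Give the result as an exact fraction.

Load 1 — triangular load w₀=3 kN/m (0→w₀ over full span):
  M_1 = w₀Lx/6 - w₀x³/(6L) = 3·16·12/6 - 3·12³/(6·16) = 42 kN·m
Load 2 — point force P=-4 kN at a=16/3 m (b=L-a=32/3):
  M_2 = Pa(L-x)/L  [x>a] = (-4)·(16/3)·(16-12)/16 = -16/3 kN·m
Load 3 — point force P=8 kN at a=48/5 m (b=L-a=32/5):
  M_3 = Pa(L-x)/L  [x>a] = 8·(48/5)·(16-12)/16 = 96/5 kN·m
Superposition: M = Σ M_i = 838/15 kN·m ≈ 55.866667 kN·m

M(12) = 838/15 kN·m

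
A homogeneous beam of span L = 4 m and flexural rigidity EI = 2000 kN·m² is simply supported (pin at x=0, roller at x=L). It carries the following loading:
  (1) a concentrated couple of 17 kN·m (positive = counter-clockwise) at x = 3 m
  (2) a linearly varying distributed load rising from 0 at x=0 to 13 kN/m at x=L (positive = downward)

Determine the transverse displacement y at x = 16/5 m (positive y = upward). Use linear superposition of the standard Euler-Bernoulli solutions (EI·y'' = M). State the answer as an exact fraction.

y(16/5) = -628781/62500000 m

Load 1 — applied couple M₀=17 kN·m at a=3 m (b=L-a=1):
  y_1 = (M₀x³/(6L)-M₀(x-a)²/2+C₁x)/EI  [x>a] with C₁=M₀(3b²-L²)/(6L)=-221/24 = (17·(16/5)³/(6·4)-17·((16/5)-3)²/2+(-221/24)·(16/5))/2000 = -1649/500000 m
Load 2 — triangular load w₀=13 kN/m (0→w₀ over full span):
  y_2 = -w₀x(7L⁴-10L²x²+3x⁴)/(360LEI) = -13·(16/5)·(7·4⁴-10·4²·(16/5)²+3·(16/5)⁴)/(360·4·2000) = -13208/1953125 m
Superposition: y = Σ y_i = -628781/62500000 m ≈ -0.010060 m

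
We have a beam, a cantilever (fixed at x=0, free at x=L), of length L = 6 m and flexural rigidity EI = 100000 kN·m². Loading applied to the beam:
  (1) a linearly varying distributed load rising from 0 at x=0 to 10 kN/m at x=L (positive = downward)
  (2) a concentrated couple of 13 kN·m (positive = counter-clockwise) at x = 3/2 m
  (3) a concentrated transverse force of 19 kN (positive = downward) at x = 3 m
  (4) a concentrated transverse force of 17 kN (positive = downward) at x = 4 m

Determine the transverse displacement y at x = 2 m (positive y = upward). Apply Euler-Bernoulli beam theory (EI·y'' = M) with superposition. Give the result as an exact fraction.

Load 1 — triangular load w₀=10 kN/m (0→w₀ over full span):
  y_1 = (w₀Lx³/12-w₀L²x²/6-w₀x⁵/(120L))/EI = (10·6·2³/12-10·6²·2²/6-10·2⁵/(120·6))/100000 = -451/225000 m
Load 2 — applied couple M₀=13 kN·m at a=3/2 m (b=L-a=9/2):
  y_2 = M₀a(2x-a)/(2EI)  [x>a] = 13·(3/2)·(2·2-(3/2))/(2·100000) = 39/160000 m
Load 3 — point force P=19 kN at a=3 m (b=L-a=3):
  y_3 = -Px²(3a-x)/(6EI)  [x≤a] = -19·2²·(3·3-2)/(6·100000) = -133/150000 m
Load 4 — point force P=17 kN at a=4 m (b=L-a=2):
  y_4 = -Px²(3a-x)/(6EI)  [x≤a] = -17·2²·(3·4-2)/(6·100000) = -17/15000 m
Superposition: y = Σ y_i = -27221/7200000 m ≈ -0.003781 m

y(2) = -27221/7200000 m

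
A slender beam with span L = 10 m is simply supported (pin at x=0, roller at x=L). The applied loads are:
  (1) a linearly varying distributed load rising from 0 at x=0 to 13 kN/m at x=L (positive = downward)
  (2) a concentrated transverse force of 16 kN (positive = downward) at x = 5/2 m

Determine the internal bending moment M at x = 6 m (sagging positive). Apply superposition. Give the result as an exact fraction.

M(6) = 496/5 kN·m

Load 1 — triangular load w₀=13 kN/m (0→w₀ over full span):
  M_1 = w₀Lx/6 - w₀x³/(6L) = 13·10·6/6 - 13·6³/(6·10) = 416/5 kN·m
Load 2 — point force P=16 kN at a=5/2 m (b=L-a=15/2):
  M_2 = Pa(L-x)/L  [x>a] = 16·(5/2)·(10-6)/10 = 16 kN·m
Superposition: M = Σ M_i = 496/5 kN·m ≈ 99.200000 kN·m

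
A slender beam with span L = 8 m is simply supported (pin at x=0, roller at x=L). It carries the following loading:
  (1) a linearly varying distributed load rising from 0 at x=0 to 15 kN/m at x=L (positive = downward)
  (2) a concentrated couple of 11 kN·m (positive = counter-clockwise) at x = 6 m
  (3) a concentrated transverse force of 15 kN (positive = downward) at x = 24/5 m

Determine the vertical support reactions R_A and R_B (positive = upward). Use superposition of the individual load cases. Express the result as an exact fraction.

Load 1 — triangular load w₀=15 kN/m (0→w₀ over full span):
  R_A = w₀L/6 = 15·8/6 = 20 kN
  R_B = w₀L/3 = 15·8/3 = 40 kN
Load 2 — applied couple M₀=11 kN·m at a=6 m (b=L-a=2):
  R_A = M₀/L = 11/8 kN
  R_B = -M₀/L = -11/8 kN
Load 3 — point force P=15 kN at a=24/5 m (b=L-a=16/5):
  R_A = Pb/L = 15·(16/5)/8 = 6 kN
  R_B = Pa/L = 15·(24/5)/8 = 9 kN
Superposition: R_A = 219/8 kN, R_B = 381/8 kN

R_A = 219/8 kN, R_B = 381/8 kN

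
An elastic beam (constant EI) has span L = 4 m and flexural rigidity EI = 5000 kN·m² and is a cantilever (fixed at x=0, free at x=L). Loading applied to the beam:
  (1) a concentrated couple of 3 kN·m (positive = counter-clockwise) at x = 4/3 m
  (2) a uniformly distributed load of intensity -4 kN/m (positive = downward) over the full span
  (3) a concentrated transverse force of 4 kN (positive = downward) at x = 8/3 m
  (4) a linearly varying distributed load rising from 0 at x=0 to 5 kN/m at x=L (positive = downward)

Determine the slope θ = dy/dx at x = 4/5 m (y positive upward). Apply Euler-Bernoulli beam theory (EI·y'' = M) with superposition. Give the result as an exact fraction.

Load 1 — applied couple M₀=3 kN·m at a=4/3 m (b=L-a=8/3):
  θ_1 = M₀x/EI  [x≤a] = 3·(4/5)/5000 = 3/6250 rad
Load 2 — uniform load w=-4 kN/m over full span:
  θ_2 = -wx(x²-3Lx+3L²)/(6EI) = -(-4)·(4/5)·((4/5)²-3·4·(4/5)+3·4²)/(6·5000) = 976/234375 rad
Load 3 — point force P=4 kN at a=8/3 m (b=L-a=4/3):
  θ_3 = -Px(2a-x)/(2EI)  [x≤a] = -4·(4/5)·(2·(8/3)-(4/5))/(2·5000) = -68/46875 rad
Load 4 — triangular load w₀=5 kN/m (0→w₀ over full span):
  θ_4 = (w₀Lx²/4-w₀L²x/3-w₀x⁴/(24L))/EI = (5·4·(4/5)²/4-5·4²·(4/5)/3-5·(4/5)⁴/(24·4))/5000 = -851/234375 rad
Superposition: θ = Σ θ_i = -41/93750 rad ≈ -0.000437 rad

θ(4/5) = -41/93750 rad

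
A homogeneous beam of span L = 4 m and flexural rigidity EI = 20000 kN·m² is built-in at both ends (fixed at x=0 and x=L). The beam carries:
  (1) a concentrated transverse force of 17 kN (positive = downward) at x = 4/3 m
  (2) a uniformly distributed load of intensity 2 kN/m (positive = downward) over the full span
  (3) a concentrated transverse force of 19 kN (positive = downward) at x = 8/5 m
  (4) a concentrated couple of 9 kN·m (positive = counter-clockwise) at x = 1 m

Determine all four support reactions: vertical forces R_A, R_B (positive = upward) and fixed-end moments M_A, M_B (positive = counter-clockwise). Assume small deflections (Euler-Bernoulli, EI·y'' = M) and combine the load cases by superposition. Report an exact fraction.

R_A = 3395071/108000 kN, M_A = 1187851/54000 kN·m, R_B = 1356929/108000 kN, M_B = -658109/54000 kN·m

Load 1 — point force P=17 kN at a=4/3 m (b=L-a=8/3):
  R_A = Pb²(3a+b)/L³ = 17·(8/3)²·(3·(4/3)+(8/3))/4³ = 340/27 kN
  M_A = Pab²/L² = 17·(4/3)·(8/3)²/4² = 272/27 kN·m
  R_B = Pa²(a+3b)/L³ = 17·(4/3)²·((4/3)+3·(8/3))/4³ = 119/27 kN
  M_B = -Pa²b/L² = -17·(4/3)²·(8/3)/4² = -136/27 kN·m
Load 2 — uniform load w=2 kN/m over full span:
  R_A = wL/2 = 2·4/2 = 4 kN
  M_A = wL²/12 = 2·4²/12 = 8/3 kN·m
  R_B = wL/2 = 2·4/2 = 4 kN
  M_B = -wL²/12 = -2·4²/12 = -8/3 kN·m
Load 3 — point force P=19 kN at a=8/5 m (b=L-a=12/5):
  R_A = Pb²(3a+b)/L³ = 19·(12/5)²·(3·(8/5)+(12/5))/4³ = 1539/125 kN
  M_A = Pab²/L² = 19·(8/5)·(12/5)²/4² = 1368/125 kN·m
  R_B = Pa²(a+3b)/L³ = 19·(8/5)²·((8/5)+3·(12/5))/4³ = 836/125 kN
  M_B = -Pa²b/L² = -19·(8/5)²·(12/5)/4² = -912/125 kN·m
Load 4 — applied couple M₀=9 kN·m at a=1 m (b=L-a=3):
  R_A = 6M₀ab/L³ = 6·9·1·3/4³ = 81/32 kN
  M_A = M₀b(2a-b)/L² = 9·3·(2·1-3)/4² = -27/16 kN·m
  R_B = -6M₀ab/L³ = -6·9·1·3/4³ = -81/32 kN
  M_B = M₀a(2b-a)/L² = 9·1·(2·3-1)/4² = 45/16 kN·m
Superposition: R_A = 3395071/108000 kN, M_A = 1187851/54000 kN·m, R_B = 1356929/108000 kN, M_B = -658109/54000 kN·m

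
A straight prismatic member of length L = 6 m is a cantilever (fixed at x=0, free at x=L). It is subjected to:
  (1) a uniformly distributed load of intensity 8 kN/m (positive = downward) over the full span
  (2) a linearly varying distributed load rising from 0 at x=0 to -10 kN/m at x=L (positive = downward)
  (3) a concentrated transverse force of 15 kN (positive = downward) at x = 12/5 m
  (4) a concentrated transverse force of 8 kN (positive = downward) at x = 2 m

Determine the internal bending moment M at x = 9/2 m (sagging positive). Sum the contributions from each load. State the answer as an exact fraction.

M(9/2) = 21/16 kN·m

Load 1 — uniform load w=8 kN/m over full span:
  M_1 = -w(L-x)²/2 = -8·(6-(9/2))²/2 = -9 kN·m
Load 2 — triangular load w₀=-10 kN/m (0→w₀ over full span):
  M_2 = w₀Lx/2 - w₀L²/3 - w₀x³/(6L) = (-10)·6·(9/2)/2 - (-10)·6²/3 - (-10)·(9/2)³/(6·6) = 165/16 kN·m
Load 3 — point force P=15 kN at a=12/5 m (b=L-a=18/5):
  M_3 = 0  [x>a] = 0 kN·m
Load 4 — point force P=8 kN at a=2 m (b=L-a=4):
  M_4 = 0  [x>a] = 0 kN·m
Superposition: M = Σ M_i = 21/16 kN·m ≈ 1.312500 kN·m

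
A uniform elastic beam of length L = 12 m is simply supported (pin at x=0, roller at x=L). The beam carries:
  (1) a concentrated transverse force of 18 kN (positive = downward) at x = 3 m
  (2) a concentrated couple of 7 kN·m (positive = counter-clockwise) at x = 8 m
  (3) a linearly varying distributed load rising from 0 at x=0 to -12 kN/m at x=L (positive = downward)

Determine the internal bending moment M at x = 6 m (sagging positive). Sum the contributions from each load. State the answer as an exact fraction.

M(6) = -155/2 kN·m

Load 1 — point force P=18 kN at a=3 m (b=L-a=9):
  M_1 = Pa(L-x)/L  [x>a] = 18·3·(12-6)/12 = 27 kN·m
Load 2 — applied couple M₀=7 kN·m at a=8 m (b=L-a=4):
  M_2 = M₀x/L  [x≤a] = 7·6/12 = 7/2 kN·m
Load 3 — triangular load w₀=-12 kN/m (0→w₀ over full span):
  M_3 = w₀Lx/6 - w₀x³/(6L) = (-12)·12·6/6 - (-12)·6³/(6·12) = -108 kN·m
Superposition: M = Σ M_i = -155/2 kN·m ≈ -77.500000 kN·m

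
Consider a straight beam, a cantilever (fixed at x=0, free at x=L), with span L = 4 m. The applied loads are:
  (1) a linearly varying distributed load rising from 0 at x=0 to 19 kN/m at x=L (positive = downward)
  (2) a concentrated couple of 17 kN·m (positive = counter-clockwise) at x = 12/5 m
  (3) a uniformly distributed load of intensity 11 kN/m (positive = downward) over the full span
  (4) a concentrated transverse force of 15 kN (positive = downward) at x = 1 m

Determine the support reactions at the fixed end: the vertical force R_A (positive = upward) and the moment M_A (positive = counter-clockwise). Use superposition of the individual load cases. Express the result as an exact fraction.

R_A = 97 kN, M_A = 562/3 kN·m

Load 1 — triangular load w₀=19 kN/m (0→w₀ over full span):
  R_A = w₀L/2 = 19·4/2 = 38 kN
  M_A = w₀L²/3 = 19·4²/3 = 304/3 kN·m
Load 2 — applied couple M₀=17 kN·m at a=12/5 m (b=L-a=8/5):
  R_A = 0 kN
  M_A = -M₀ = -17 kN·m
Load 3 — uniform load w=11 kN/m over full span:
  R_A = wL = 11·4 = 44 kN
  M_A = wL²/2 = 11·4²/2 = 88 kN·m
Load 4 — point force P=15 kN at a=1 m (b=L-a=3):
  R_A = P = 15 kN
  M_A = Pa = 15·1 = 15 kN·m
Superposition: R_A = 97 kN, M_A = 562/3 kN·m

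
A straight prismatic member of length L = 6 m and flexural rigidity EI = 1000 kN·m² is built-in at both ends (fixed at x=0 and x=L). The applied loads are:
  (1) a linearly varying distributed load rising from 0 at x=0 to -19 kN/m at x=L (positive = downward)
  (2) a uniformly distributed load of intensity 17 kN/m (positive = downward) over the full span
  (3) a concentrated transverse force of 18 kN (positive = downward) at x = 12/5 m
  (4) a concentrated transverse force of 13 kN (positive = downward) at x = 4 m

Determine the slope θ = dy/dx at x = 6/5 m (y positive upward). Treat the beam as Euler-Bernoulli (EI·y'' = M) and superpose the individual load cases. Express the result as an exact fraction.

Load 1 — triangular load w₀=-19 kN/m (0→w₀ over full span):
  θ_1 = -w₀(2x(L-x)(L-2x)(x+2L)+x²(L-x)²)/(120LEI) = -(-19)·(2·(6/5)·(6-(6/5))·(6-2·(6/5))·((6/5)+2·6)+(6/5)²·(6-(6/5))²)/(120·6·1000) = 1197/78125 rad
Load 2 — uniform load w=17 kN/m over full span:
  θ_2 = -wx(L-x)(L-2x)/(12EI) = -17·(6/5)·(6-(6/5))·(6-2·(6/5))/(12·1000) = -459/15625 rad
Load 3 — point force P=18 kN at a=12/5 m (b=L-a=18/5):
  θ_3 = -Pb²x(2aL-(3a+b)x)/(2L³EI)  [x≤a] = -18·(18/5)²·(6/5)·(2·(12/5)·6-(3·(12/5)+(18/5))·(6/5))/(2·6³·1000) = -8019/781250 rad
Load 4 — point force P=13 kN at a=4 m (b=L-a=2):
  θ_4 = -Pb²x(2aL-(3a+b)x)/(2L³EI)  [x≤a] = -13·2²·(6/5)·(2·4·6-(3·4+2)·(6/5))/(2·6³·1000) = -169/37500 rad
Superposition: θ = Σ θ_i = -135119/4687500 rad ≈ -0.028825 rad

θ(6/5) = -135119/4687500 rad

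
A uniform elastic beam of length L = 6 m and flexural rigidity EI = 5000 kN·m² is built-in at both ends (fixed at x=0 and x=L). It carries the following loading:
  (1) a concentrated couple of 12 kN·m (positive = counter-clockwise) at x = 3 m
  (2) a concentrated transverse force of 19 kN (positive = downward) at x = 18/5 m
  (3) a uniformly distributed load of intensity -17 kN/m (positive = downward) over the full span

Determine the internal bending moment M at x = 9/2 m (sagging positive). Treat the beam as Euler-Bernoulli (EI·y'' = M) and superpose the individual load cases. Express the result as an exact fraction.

M(9/2) = -5823/1000 kN·m

Load 1 — applied couple M₀=12 kN·m at a=3 m (b=L-a=3):
  M_1 = R_Ax - M_A - M₀  [x>a] with R_A=3, M_A=3 = 3·(9/2) - 3 - 12 = -3/2 kN·m
Load 2 — point force P=19 kN at a=18/5 m (b=L-a=12/5):
  M_2 = Pa²(a+3b)(L-x)/L³ - Pa²b/L²  [x>a] = 19·(18/5)²·((18/5)+3·(12/5))·(6-(9/2))/6³ - 19·(18/5)²·(12/5)/6² = 513/250 kN·m
Load 3 — uniform load w=-17 kN/m over full span:
  M_3 = wLx/2 - wL²/12 - wx²/2 = (-17)·6·(9/2)/2 - (-17)·6²/12 - (-17)·(9/2)²/2 = -51/8 kN·m
Superposition: M = Σ M_i = -5823/1000 kN·m ≈ -5.823000 kN·m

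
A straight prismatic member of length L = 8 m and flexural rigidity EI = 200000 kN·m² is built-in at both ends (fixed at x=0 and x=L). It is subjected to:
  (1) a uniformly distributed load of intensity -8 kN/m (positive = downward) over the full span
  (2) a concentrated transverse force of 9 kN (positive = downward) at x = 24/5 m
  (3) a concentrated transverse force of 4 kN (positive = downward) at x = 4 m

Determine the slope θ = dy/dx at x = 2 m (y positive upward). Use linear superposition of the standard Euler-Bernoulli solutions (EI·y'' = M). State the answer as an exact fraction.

Load 1 — uniform load w=-8 kN/m over full span:
  θ_1 = -wx(L-x)(L-2x)/(12EI) = -(-8)·2·(8-2)·(8-2·2)/(12·200000) = 1/6250 rad
Load 2 — point force P=9 kN at a=24/5 m (b=L-a=16/5):
  θ_2 = -Pb²x(2aL-(3a+b)x)/(2L³EI)  [x≤a] = -9·(16/5)²·2·(2·(24/5)·8-(3·(24/5)+(16/5))·2)/(2·8³·200000) = -117/3125000 rad
Load 3 — point force P=4 kN at a=4 m (b=L-a=4):
  θ_3 = -Pb²x(2aL-(3a+b)x)/(2L³EI)  [x≤a] = -4·4²·2·(2·4·8-(3·4+4)·2)/(2·8³·200000) = -1/50000 rad
Superposition: θ = Σ θ_i = 641/6250000 rad ≈ 0.000103 rad

θ(2) = 641/6250000 rad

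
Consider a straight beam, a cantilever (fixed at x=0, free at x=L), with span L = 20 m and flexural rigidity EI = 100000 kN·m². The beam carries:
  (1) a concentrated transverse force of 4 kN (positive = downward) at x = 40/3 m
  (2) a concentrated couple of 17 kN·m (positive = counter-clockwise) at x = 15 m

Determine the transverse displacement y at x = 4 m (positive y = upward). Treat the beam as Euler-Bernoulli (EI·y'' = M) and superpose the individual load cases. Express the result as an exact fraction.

y(4) = -31/12500 m

Load 1 — point force P=4 kN at a=40/3 m (b=L-a=20/3):
  y_1 = -Px²(3a-x)/(6EI)  [x≤a] = -4·4²·(3·(40/3)-4)/(6·100000) = -12/3125 m
Load 2 — applied couple M₀=17 kN·m at a=15 m (b=L-a=5):
  y_2 = M₀x²/(2EI)  [x≤a] = 17·4²/(2·100000) = 17/12500 m
Superposition: y = Σ y_i = -31/12500 m ≈ -0.002480 m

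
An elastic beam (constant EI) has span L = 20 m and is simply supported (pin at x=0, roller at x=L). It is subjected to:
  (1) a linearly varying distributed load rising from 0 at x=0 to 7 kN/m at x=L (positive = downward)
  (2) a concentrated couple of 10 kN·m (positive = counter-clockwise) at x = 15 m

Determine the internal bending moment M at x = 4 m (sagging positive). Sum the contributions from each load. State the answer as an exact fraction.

Load 1 — triangular load w₀=7 kN/m (0→w₀ over full span):
  M_1 = w₀Lx/6 - w₀x³/(6L) = 7·20·4/6 - 7·4³/(6·20) = 448/5 kN·m
Load 2 — applied couple M₀=10 kN·m at a=15 m (b=L-a=5):
  M_2 = M₀x/L  [x≤a] = 10·4/20 = 2 kN·m
Superposition: M = Σ M_i = 458/5 kN·m ≈ 91.600000 kN·m

M(4) = 458/5 kN·m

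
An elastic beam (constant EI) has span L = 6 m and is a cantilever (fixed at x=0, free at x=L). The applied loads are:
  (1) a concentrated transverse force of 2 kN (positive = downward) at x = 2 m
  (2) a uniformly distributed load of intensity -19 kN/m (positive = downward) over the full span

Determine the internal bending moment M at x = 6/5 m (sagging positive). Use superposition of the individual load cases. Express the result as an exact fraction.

Load 1 — point force P=2 kN at a=2 m (b=L-a=4):
  M_1 = -P(a-x)  [x≤a] = -2·(2-(6/5)) = -8/5 kN·m
Load 2 — uniform load w=-19 kN/m over full span:
  M_2 = -w(L-x)²/2 = -(-19)·(6-(6/5))²/2 = 5472/25 kN·m
Superposition: M = Σ M_i = 5432/25 kN·m ≈ 217.280000 kN·m

M(6/5) = 5432/25 kN·m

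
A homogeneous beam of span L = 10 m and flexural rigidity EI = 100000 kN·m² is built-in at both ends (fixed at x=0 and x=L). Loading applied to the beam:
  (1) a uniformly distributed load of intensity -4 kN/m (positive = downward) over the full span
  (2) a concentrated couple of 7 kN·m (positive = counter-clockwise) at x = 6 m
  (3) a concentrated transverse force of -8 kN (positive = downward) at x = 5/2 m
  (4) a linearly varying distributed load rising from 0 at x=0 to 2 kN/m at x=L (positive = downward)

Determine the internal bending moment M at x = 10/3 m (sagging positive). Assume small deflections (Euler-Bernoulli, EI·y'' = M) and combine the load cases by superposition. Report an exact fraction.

M(10/3) = -101053/8100 kN·m

Load 1 — uniform load w=-4 kN/m over full span:
  M_1 = wLx/2 - wL²/12 - wx²/2 = (-4)·10·(10/3)/2 - (-4)·10²/12 - (-4)·(10/3)²/2 = -100/9 kN·m
Load 2 — applied couple M₀=7 kN·m at a=6 m (b=L-a=4):
  M_2 = R_Ax - M_A  [x≤a] with R_A=126/125, M_A=56/25 = (126/125)·(10/3) - (56/25) = 28/25 kN·m
Load 3 — point force P=-8 kN at a=5/2 m (b=L-a=15/2):
  M_3 = Pa²(a+3b)(L-x)/L³ - Pa²b/L²  [x>a] = (-8)·(5/2)²·((5/2)+3·(15/2))·(10-(10/3))/10³ - (-8)·(5/2)²·(15/2)/10² = -55/12 kN·m
Load 4 — triangular load w₀=2 kN/m (0→w₀ over full span):
  M_4 = 3w₀Lx/20 - w₀L²/30 - w₀x³/(6L) = 3·2·10·(10/3)/20 - 2·10²/30 - 2·(10/3)³/(6·10) = 170/81 kN·m
Superposition: M = Σ M_i = -101053/8100 kN·m ≈ -12.475679 kN·m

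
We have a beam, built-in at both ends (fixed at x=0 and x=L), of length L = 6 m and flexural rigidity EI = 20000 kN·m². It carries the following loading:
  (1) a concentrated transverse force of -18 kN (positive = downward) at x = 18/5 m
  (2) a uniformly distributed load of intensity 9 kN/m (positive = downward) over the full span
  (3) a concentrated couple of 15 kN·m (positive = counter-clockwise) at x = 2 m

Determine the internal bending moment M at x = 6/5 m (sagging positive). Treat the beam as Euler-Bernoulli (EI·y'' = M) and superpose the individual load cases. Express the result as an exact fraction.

M(6/5) = 3553/625 kN·m

Load 1 — point force P=-18 kN at a=18/5 m (b=L-a=12/5):
  M_1 = Pb²(3a+b)x/L³ - Pab²/L²  [x≤a] = (-18)·(12/5)²·(3·(18/5)+(12/5))·(6/5)/6³ - (-18)·(18/5)·(12/5)²/6² = 1728/625 kN·m
Load 2 — uniform load w=9 kN/m over full span:
  M_2 = wLx/2 - wL²/12 - wx²/2 = 9·6·(6/5)/2 - 9·6²/12 - 9·(6/5)²/2 = -27/25 kN·m
Load 3 — applied couple M₀=15 kN·m at a=2 m (b=L-a=4):
  M_3 = R_Ax - M_A  [x≤a] with R_A=10/3, M_A=0 = (10/3)·(6/5) - 0 = 4 kN·m
Superposition: M = Σ M_i = 3553/625 kN·m ≈ 5.684800 kN·m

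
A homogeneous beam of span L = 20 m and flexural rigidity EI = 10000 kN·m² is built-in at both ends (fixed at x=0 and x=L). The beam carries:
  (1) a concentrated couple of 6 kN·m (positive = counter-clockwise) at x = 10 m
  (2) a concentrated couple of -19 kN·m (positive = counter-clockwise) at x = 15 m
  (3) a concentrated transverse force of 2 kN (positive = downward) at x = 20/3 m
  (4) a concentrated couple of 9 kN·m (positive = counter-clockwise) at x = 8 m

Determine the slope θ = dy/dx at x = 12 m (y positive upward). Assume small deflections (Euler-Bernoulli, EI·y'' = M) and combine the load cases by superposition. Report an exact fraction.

Load 1 — applied couple M₀=6 kN·m at a=10 m (b=L-a=10):
  θ_1 = (R_Ax²/2 - M_Ax - M₀(x-a))/EI  [x>a] with R_A=9/20, M_A=3/2 = ((9/20)·12²/2 - (3/2)·12 - 6·(12-10))/10000 = 3/12500 rad
Load 2 — applied couple M₀=-19 kN·m at a=15 m (b=L-a=5):
  θ_2 = (R_Ax²/2 - M_Ax)/EI  [x≤a] with R_A=-171/160, M_A=-95/16 = ((-171/160)·12²/2 - (-95/16)·12)/10000 = -57/100000 rad
Load 3 — point force P=2 kN at a=20/3 m (b=L-a=40/3):
  θ_3 = Pa²(L-x)(2bL-(3b+a)(L-x))/(2L³EI)  [x>a] = 2·(20/3)²·(20-12)·(2·(40/3)·20-(3·(40/3)+(20/3))·(20-12))/(2·20³·10000) = 4/5625 rad
Load 4 — applied couple M₀=9 kN·m at a=8 m (b=L-a=12):
  θ_4 = (R_Ax²/2 - M_Ax - M₀(x-a))/EI  [x>a] with R_A=81/125, M_A=27/25 = ((81/125)·12²/2 - (27/25)·12 - 9·(12-8))/10000 = -18/78125 rad
Superposition: θ = Σ θ_i = 3391/22500000 rad ≈ 0.000151 rad

θ(12) = 3391/22500000 rad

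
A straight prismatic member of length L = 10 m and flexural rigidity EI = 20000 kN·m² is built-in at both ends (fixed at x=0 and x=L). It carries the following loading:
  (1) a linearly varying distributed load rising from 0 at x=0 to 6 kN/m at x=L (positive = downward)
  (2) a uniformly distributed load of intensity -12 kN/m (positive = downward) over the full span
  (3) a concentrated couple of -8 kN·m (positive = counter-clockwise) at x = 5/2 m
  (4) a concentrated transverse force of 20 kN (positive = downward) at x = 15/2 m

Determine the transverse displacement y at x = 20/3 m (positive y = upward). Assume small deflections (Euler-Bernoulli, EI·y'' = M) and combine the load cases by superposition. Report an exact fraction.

Load 1 — triangular load w₀=6 kN/m (0→w₀ over full span):
  y_1 = -w₀x²(L-x)²(x+2L)/(120LEI) = -6·(20/3)²·(10-(20/3))²·((20/3)+2·10)/(120·10·20000) = -4/1215 m
Load 2 — uniform load w=-12 kN/m over full span:
  y_2 = -wx²(L-x)²/(24EI) = -(-12)·(20/3)²·(10-(20/3))²/(24·20000) = 1/81 m
Load 3 — applied couple M₀=-8 kN·m at a=5/2 m (b=L-a=15/2):
  y_3 = (R_Ax³/6 - M_Ax²/2 - M₀(x-a)²/2)/EI  [x>a] with R_A=-9/10, M_A=3/2 = ((-9/10)·(20/3)³/6 - (3/2)·(20/3)²/2 - (-8)·((20/3)-(5/2))²/2)/20000 = -1/2400 m
Load 4 — point force P=20 kN at a=15/2 m (b=L-a=5/2):
  y_4 = -Pb²x²(3aL-(3a+b)x)/(6L³EI)  [x≤a] = -20·(5/2)²·(20/3)²·(3·(15/2)·10-(3·(15/2)+(5/2))·(20/3))/(6·10³·20000) = -7/2592 m
Superposition: y = Σ y_i = 577/97200 m ≈ 0.005936 m

y(20/3) = 577/97200 m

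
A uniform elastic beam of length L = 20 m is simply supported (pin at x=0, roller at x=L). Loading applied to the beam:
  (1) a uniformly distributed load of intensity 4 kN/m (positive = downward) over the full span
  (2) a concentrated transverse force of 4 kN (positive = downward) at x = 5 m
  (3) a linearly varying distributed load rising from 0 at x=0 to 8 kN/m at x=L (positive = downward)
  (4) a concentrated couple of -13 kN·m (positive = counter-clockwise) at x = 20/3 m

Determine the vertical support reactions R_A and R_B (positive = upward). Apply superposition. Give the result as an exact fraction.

R_A = 4141/60 kN, R_B = 5699/60 kN

Load 1 — uniform load w=4 kN/m over full span:
  R_A = wL/2 = 4·20/2 = 40 kN
  R_B = wL/2 = 4·20/2 = 40 kN
Load 2 — point force P=4 kN at a=5 m (b=L-a=15):
  R_A = Pb/L = 4·15/20 = 3 kN
  R_B = Pa/L = 4·5/20 = 1 kN
Load 3 — triangular load w₀=8 kN/m (0→w₀ over full span):
  R_A = w₀L/6 = 8·20/6 = 80/3 kN
  R_B = w₀L/3 = 8·20/3 = 160/3 kN
Load 4 — applied couple M₀=-13 kN·m at a=20/3 m (b=L-a=40/3):
  R_A = M₀/L = (-13)/20 = -13/20 kN
  R_B = -M₀/L = -(-13)/20 = 13/20 kN
Superposition: R_A = 4141/60 kN, R_B = 5699/60 kN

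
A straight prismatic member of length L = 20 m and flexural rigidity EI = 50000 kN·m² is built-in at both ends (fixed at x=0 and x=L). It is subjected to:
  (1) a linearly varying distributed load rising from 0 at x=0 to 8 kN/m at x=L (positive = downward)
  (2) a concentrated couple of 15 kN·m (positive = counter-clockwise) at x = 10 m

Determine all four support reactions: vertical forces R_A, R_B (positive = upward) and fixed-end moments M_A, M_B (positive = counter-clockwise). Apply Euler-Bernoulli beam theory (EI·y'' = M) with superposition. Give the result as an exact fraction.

Load 1 — triangular load w₀=8 kN/m (0→w₀ over full span):
  R_A = 3w₀L/20 = 3·8·20/20 = 24 kN
  M_A = w₀L²/30 = 8·20²/30 = 320/3 kN·m
  R_B = 7w₀L/20 = 7·8·20/20 = 56 kN
  M_B = -w₀L²/20 = -8·20²/20 = -160 kN·m
Load 2 — applied couple M₀=15 kN·m at a=10 m (b=L-a=10):
  R_A = 6M₀ab/L³ = 6·15·10·10/20³ = 9/8 kN
  M_A = M₀b(2a-b)/L² = 15·10·(2·10-10)/20² = 15/4 kN·m
  R_B = -6M₀ab/L³ = -6·15·10·10/20³ = -9/8 kN
  M_B = M₀a(2b-a)/L² = 15·10·(2·10-10)/20² = 15/4 kN·m
Superposition: R_A = 201/8 kN, M_A = 1325/12 kN·m, R_B = 439/8 kN, M_B = -625/4 kN·m

R_A = 201/8 kN, M_A = 1325/12 kN·m, R_B = 439/8 kN, M_B = -625/4 kN·m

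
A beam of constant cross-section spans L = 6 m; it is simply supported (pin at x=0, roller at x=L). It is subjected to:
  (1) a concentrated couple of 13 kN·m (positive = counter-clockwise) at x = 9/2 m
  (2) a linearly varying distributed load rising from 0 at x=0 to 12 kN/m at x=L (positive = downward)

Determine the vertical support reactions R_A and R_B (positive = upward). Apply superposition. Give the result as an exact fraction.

R_A = 85/6 kN, R_B = 131/6 kN

Load 1 — applied couple M₀=13 kN·m at a=9/2 m (b=L-a=3/2):
  R_A = M₀/L = 13/6 kN
  R_B = -M₀/L = -13/6 kN
Load 2 — triangular load w₀=12 kN/m (0→w₀ over full span):
  R_A = w₀L/6 = 12·6/6 = 12 kN
  R_B = w₀L/3 = 12·6/3 = 24 kN
Superposition: R_A = 85/6 kN, R_B = 131/6 kN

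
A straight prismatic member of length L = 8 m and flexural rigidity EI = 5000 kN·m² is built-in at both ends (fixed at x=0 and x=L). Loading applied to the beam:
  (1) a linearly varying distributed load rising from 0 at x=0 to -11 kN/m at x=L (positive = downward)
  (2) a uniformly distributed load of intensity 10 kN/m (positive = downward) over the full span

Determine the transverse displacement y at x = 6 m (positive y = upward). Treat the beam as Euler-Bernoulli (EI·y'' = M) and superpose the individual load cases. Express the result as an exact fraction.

Load 1 — triangular load w₀=-11 kN/m (0→w₀ over full span):
  y_1 = -w₀x²(L-x)²(x+2L)/(120LEI) = -(-11)·6²·(8-6)²·(6+2·8)/(120·8·5000) = 363/50000 m
Load 2 — uniform load w=10 kN/m over full span:
  y_2 = -wx²(L-x)²/(24EI) = -10·6²·(8-6)²/(24·5000) = -3/250 m
Superposition: y = Σ y_i = -237/50000 m ≈ -0.004740 m

y(6) = -237/50000 m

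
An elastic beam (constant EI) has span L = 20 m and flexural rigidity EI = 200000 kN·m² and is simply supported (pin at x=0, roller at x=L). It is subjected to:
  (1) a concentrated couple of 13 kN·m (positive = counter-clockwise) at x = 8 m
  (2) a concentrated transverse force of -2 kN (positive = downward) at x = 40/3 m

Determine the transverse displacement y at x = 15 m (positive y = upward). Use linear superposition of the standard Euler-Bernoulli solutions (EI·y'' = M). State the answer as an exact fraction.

Load 1 — applied couple M₀=13 kN·m at a=8 m (b=L-a=12):
  y_1 = (M₀x³/(6L)-M₀(x-a)²/2+C₁x)/EI  [x>a] with C₁=M₀(3b²-L²)/(6L)=52/15 = (13·15³/(6·20)-13·(15-8)²/2+(52/15)·15)/200000 = 793/1600000 m
Load 2 — point force P=-2 kN at a=40/3 m (b=L-a=20/3):
  y_2 = -Pa(L-x)(2Lx-a²-x²)/(6LEI)  [x>a] = -(-2)·(40/3)·(20-15)·(2·20·15-(40/3)²-15²)/(6·20·200000) = 71/64800 m
Superposition: y = Σ y_i = 206233/129600000 m ≈ 0.001591 m

y(15) = 206233/129600000 m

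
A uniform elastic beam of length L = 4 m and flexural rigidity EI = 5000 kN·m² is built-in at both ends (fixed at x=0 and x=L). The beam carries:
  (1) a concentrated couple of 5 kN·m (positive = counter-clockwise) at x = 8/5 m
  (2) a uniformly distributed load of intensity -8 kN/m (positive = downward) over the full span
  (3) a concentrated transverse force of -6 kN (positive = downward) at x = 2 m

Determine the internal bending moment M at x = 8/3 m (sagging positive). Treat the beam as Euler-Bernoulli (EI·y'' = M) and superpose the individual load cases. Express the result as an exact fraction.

Load 1 — applied couple M₀=5 kN·m at a=8/5 m (b=L-a=12/5):
  M_1 = R_Ax - M_A - M₀  [x>a] with R_A=9/5, M_A=3/5 = (9/5)·(8/3) - (3/5) - 5 = -4/5 kN·m
Load 2 — uniform load w=-8 kN/m over full span:
  M_2 = wLx/2 - wL²/12 - wx²/2 = (-8)·4·(8/3)/2 - (-8)·4²/12 - (-8)·(8/3)²/2 = -32/9 kN·m
Load 3 — point force P=-6 kN at a=2 m (b=L-a=2):
  M_3 = Pa²(a+3b)(L-x)/L³ - Pa²b/L²  [x>a] = (-6)·2²·(2+3·2)·(4-(8/3))/4³ - (-6)·2²·2/4² = -1 kN·m
Superposition: M = Σ M_i = -241/45 kN·m ≈ -5.355556 kN·m

M(8/3) = -241/45 kN·m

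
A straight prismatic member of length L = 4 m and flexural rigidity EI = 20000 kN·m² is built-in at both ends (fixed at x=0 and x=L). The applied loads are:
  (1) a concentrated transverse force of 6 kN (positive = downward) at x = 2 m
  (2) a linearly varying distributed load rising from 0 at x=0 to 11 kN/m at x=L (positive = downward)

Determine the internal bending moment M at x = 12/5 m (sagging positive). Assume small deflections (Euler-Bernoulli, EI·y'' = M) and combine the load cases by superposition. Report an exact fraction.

M(12/5) = 2039/375 kN·m

Load 1 — point force P=6 kN at a=2 m (b=L-a=2):
  M_1 = Pa²(a+3b)(L-x)/L³ - Pa²b/L²  [x>a] = 6·2²·(2+3·2)·(4-(12/5))/4³ - 6·2²·2/4² = 9/5 kN·m
Load 2 — triangular load w₀=11 kN/m (0→w₀ over full span):
  M_2 = 3w₀Lx/20 - w₀L²/30 - w₀x³/(6L) = 3·11·4·(12/5)/20 - 11·4²/30 - 11·(12/5)³/(6·4) = 1364/375 kN·m
Superposition: M = Σ M_i = 2039/375 kN·m ≈ 5.437333 kN·m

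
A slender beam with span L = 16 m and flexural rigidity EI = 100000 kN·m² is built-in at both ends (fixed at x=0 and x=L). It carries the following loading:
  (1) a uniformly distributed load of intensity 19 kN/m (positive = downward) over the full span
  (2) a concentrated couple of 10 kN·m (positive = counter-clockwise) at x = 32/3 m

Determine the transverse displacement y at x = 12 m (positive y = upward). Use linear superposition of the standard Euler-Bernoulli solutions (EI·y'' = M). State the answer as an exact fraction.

Load 1 — uniform load w=19 kN/m over full span:
  y_1 = -wx²(L-x)²/(24EI) = -19·12²·(16-12)²/(24·100000) = -57/3125 m
Load 2 — applied couple M₀=10 kN·m at a=32/3 m (b=L-a=16/3):
  y_2 = (R_Ax³/6 - M_Ax²/2 - M₀(x-a)²/2)/EI  [x>a] with R_A=5/6, M_A=10/3 = ((5/6)·12³/6 - (10/3)·12²/2 - 10·(12-(32/3))²/2)/100000 = -1/11250 m
Superposition: y = Σ y_i = -1031/56250 m ≈ -0.018329 m

y(12) = -1031/56250 m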